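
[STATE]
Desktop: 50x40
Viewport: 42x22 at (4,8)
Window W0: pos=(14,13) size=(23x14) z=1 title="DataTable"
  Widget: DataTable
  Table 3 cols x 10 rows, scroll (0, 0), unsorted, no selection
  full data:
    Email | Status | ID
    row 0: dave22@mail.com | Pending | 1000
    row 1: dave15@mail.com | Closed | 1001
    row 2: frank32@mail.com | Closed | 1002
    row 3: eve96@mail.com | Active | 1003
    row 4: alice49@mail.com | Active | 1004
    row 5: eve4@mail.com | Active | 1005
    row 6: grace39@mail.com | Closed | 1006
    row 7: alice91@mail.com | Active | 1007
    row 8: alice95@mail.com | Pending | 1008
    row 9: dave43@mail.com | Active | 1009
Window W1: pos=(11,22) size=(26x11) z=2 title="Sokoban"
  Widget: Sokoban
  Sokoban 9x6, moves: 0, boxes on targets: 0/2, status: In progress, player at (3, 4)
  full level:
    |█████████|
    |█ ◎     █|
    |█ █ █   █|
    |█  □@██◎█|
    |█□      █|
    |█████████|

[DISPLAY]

                                          
                                          
                                          
                                          
                                          
          ┏━━━━━━━━━━━━━━━━━━━━━┓         
          ┃ DataTable           ┃         
          ┠─────────────────────┨         
          ┃Email           │Stat┃         
          ┃────────────────┼────┃         
          ┃dave22@mail.com │Pend┃         
          ┃dave15@mail.com │Clos┃         
          ┃frank32@mail.com│Clos┃         
          ┃eve96@mail.com  │Acti┃         
       ┏━━━━━━━━━━━━━━━━━━━━━━━━┓         
       ┃ Sokoban                ┃         
       ┠────────────────────────┨         
       ┃█████████               ┃         
       ┃█ ◎     █               ┃         
       ┃█ █ █   █               ┃         
       ┃█  □@██◎█               ┃         
       ┃█□      █               ┃         


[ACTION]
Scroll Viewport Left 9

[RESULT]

                                          
                                          
                                          
                                          
                                          
              ┏━━━━━━━━━━━━━━━━━━━━━┓     
              ┃ DataTable           ┃     
              ┠─────────────────────┨     
              ┃Email           │Stat┃     
              ┃────────────────┼────┃     
              ┃dave22@mail.com │Pend┃     
              ┃dave15@mail.com │Clos┃     
              ┃frank32@mail.com│Clos┃     
              ┃eve96@mail.com  │Acti┃     
           ┏━━━━━━━━━━━━━━━━━━━━━━━━┓     
           ┃ Sokoban                ┃     
           ┠────────────────────────┨     
           ┃█████████               ┃     
           ┃█ ◎     █               ┃     
           ┃█ █ █   █               ┃     
           ┃█  □@██◎█               ┃     
           ┃█□      █               ┃     


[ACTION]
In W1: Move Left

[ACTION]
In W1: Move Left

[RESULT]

                                          
                                          
                                          
                                          
                                          
              ┏━━━━━━━━━━━━━━━━━━━━━┓     
              ┃ DataTable           ┃     
              ┠─────────────────────┨     
              ┃Email           │Stat┃     
              ┃────────────────┼────┃     
              ┃dave22@mail.com │Pend┃     
              ┃dave15@mail.com │Clos┃     
              ┃frank32@mail.com│Clos┃     
              ┃eve96@mail.com  │Acti┃     
           ┏━━━━━━━━━━━━━━━━━━━━━━━━┓     
           ┃ Sokoban                ┃     
           ┠────────────────────────┨     
           ┃█████████               ┃     
           ┃█ ◎     █               ┃     
           ┃█ █ █   █               ┃     
           ┃█□@  ██◎█               ┃     
           ┃█□      █               ┃     


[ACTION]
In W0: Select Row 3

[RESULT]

                                          
                                          
                                          
                                          
                                          
              ┏━━━━━━━━━━━━━━━━━━━━━┓     
              ┃ DataTable           ┃     
              ┠─────────────────────┨     
              ┃Email           │Stat┃     
              ┃────────────────┼────┃     
              ┃dave22@mail.com │Pend┃     
              ┃dave15@mail.com │Clos┃     
              ┃frank32@mail.com│Clos┃     
              ┃>ve96@mail.com  │Acti┃     
           ┏━━━━━━━━━━━━━━━━━━━━━━━━┓     
           ┃ Sokoban                ┃     
           ┠────────────────────────┨     
           ┃█████████               ┃     
           ┃█ ◎     █               ┃     
           ┃█ █ █   █               ┃     
           ┃█□@  ██◎█               ┃     
           ┃█□      █               ┃     


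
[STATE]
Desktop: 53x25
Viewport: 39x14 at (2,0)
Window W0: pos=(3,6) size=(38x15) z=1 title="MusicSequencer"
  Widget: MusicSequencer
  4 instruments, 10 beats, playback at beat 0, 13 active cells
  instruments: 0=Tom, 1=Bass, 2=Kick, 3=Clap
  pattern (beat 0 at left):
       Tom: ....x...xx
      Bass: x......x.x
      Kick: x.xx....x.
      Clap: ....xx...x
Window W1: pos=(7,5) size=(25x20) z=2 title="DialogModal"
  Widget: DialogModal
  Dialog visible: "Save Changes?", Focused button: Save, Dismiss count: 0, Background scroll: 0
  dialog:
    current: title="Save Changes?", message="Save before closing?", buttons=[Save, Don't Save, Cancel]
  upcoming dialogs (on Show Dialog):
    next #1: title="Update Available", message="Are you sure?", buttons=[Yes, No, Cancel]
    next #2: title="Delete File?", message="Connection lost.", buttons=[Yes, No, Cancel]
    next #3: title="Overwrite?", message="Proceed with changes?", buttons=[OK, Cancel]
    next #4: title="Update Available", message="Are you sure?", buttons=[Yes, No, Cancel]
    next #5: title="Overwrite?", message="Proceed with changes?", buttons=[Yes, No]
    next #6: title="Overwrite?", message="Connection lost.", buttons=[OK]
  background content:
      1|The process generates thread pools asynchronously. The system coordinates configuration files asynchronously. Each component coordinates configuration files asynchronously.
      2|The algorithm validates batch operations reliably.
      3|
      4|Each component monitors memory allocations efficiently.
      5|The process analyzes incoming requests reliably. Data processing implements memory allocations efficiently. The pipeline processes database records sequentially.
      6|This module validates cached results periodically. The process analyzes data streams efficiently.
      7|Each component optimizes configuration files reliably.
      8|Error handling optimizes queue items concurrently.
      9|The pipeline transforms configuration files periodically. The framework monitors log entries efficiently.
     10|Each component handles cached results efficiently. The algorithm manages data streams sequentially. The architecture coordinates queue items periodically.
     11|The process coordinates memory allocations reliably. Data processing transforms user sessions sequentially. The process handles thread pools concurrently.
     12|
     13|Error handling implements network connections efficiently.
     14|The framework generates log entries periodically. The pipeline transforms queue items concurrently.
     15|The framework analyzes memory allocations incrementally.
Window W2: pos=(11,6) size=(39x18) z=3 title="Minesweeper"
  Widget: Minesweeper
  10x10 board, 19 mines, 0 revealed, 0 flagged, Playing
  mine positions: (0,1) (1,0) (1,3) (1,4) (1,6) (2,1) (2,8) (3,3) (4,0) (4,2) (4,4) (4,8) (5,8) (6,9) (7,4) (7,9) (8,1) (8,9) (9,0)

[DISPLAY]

                                       
                                       
                                       
                                       
                                       
     ┏━━━━━━━━━━━━━━━━━━━━━━━┓         
 ┏━━━┃ Di┏━━━━━━━━━━━━━━━━━━━━━━━━━━━━━
 ┃ Mu┠───┃ Minesweeper                 
 ┠───┃The┠─────────────────────────────
 ┃   ┃The┃■■■■■■■■■■                   
 ┃  T┃   ┃■■■■■■■■■■                   
 ┃ Ba┃Eac┃■■■■■■■■■■                   
 ┃ Ki┃The┃■■■■■■■■■■                   
 ┃ Cl┃Th┌┃■■■■■■■■■■                   


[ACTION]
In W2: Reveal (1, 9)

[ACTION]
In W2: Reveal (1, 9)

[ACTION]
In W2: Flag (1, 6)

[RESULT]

                                       
                                       
                                       
                                       
                                       
     ┏━━━━━━━━━━━━━━━━━━━━━━━┓         
 ┏━━━┃ Di┏━━━━━━━━━━━━━━━━━━━━━━━━━━━━━
 ┃ Mu┠───┃ Minesweeper                 
 ┠───┃The┠─────────────────────────────
 ┃   ┃The┃■■■■■■■■■■                   
 ┃  T┃   ┃■■■■■■⚑■■1                   
 ┃ Ba┃Eac┃■■■■■■■■■■                   
 ┃ Ki┃The┃■■■■■■■■■■                   
 ┃ Cl┃Th┌┃■■■■■■■■■■                   


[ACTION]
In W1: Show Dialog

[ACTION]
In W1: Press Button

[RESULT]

                                       
                                       
                                       
                                       
                                       
     ┏━━━━━━━━━━━━━━━━━━━━━━━┓         
 ┏━━━┃ Di┏━━━━━━━━━━━━━━━━━━━━━━━━━━━━━
 ┃ Mu┠───┃ Minesweeper                 
 ┠───┃The┠─────────────────────────────
 ┃   ┃The┃■■■■■■■■■■                   
 ┃  T┃   ┃■■■■■■⚑■■1                   
 ┃ Ba┃Eac┃■■■■■■■■■■                   
 ┃ Ki┃The┃■■■■■■■■■■                   
 ┃ Cl┃Thi┃■■■■■■■■■■                   


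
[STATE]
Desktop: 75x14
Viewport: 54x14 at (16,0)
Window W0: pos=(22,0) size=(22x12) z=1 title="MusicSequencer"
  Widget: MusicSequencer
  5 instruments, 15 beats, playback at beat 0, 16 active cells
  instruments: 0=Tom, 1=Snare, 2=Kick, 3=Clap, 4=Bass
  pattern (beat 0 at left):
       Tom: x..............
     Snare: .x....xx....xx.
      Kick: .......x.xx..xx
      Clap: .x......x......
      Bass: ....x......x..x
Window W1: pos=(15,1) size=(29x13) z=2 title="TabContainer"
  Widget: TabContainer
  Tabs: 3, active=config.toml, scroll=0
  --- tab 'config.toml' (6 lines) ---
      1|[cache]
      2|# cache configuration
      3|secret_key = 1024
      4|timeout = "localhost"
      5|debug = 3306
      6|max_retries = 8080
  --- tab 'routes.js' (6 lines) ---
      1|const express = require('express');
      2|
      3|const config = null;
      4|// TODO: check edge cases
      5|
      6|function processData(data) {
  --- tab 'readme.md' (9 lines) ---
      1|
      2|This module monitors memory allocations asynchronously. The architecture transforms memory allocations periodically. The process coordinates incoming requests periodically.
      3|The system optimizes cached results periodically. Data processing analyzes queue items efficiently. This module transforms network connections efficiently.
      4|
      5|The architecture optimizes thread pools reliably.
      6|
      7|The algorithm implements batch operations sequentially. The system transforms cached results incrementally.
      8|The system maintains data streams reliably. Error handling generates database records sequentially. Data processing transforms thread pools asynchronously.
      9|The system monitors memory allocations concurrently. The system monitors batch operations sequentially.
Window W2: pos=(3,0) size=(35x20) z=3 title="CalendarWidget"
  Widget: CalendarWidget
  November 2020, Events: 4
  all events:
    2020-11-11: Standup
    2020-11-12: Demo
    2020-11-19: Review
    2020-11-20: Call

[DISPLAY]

━━━━━━━━━━━━━━━━━━━━━┓━━━━━┓                          
get                  ┃━━━━━┓                          
─────────────────────┨     ┃                          
vember 2020          ┃─────┨                          
Fr Sa Su             ┃js │ ┃                          
       1             ┃─────┃                          
 6  7  8             ┃     ┃                          
* 13 14 15           ┃     ┃                          
 20* 21 22           ┃     ┃                          
27 28 29             ┃     ┃                          
                     ┃     ┃                          
                     ┃     ┃                          
                     ┃     ┃                          
                     ┃━━━━━┛                          


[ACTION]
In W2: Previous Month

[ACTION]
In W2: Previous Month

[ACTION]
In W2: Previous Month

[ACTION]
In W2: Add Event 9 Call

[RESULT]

━━━━━━━━━━━━━━━━━━━━━┓━━━━━┓                          
get                  ┃━━━━━┓                          
─────────────────────┨     ┃                          
ugust 2020           ┃─────┨                          
Fr Sa Su             ┃js │ ┃                          
    1  2             ┃─────┃                          
 7  8  9*            ┃     ┃                          
14 15 16             ┃     ┃                          
21 22 23             ┃     ┃                          
28 29 30             ┃     ┃                          
                     ┃     ┃                          
                     ┃     ┃                          
                     ┃     ┃                          
                     ┃━━━━━┛                          


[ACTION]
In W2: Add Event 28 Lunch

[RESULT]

━━━━━━━━━━━━━━━━━━━━━┓━━━━━┓                          
get                  ┃━━━━━┓                          
─────────────────────┨     ┃                          
ugust 2020           ┃─────┨                          
Fr Sa Su             ┃js │ ┃                          
    1  2             ┃─────┃                          
 7  8  9*            ┃     ┃                          
14 15 16             ┃     ┃                          
21 22 23             ┃     ┃                          
28* 29 30            ┃     ┃                          
                     ┃     ┃                          
                     ┃     ┃                          
                     ┃     ┃                          
                     ┃━━━━━┛                          


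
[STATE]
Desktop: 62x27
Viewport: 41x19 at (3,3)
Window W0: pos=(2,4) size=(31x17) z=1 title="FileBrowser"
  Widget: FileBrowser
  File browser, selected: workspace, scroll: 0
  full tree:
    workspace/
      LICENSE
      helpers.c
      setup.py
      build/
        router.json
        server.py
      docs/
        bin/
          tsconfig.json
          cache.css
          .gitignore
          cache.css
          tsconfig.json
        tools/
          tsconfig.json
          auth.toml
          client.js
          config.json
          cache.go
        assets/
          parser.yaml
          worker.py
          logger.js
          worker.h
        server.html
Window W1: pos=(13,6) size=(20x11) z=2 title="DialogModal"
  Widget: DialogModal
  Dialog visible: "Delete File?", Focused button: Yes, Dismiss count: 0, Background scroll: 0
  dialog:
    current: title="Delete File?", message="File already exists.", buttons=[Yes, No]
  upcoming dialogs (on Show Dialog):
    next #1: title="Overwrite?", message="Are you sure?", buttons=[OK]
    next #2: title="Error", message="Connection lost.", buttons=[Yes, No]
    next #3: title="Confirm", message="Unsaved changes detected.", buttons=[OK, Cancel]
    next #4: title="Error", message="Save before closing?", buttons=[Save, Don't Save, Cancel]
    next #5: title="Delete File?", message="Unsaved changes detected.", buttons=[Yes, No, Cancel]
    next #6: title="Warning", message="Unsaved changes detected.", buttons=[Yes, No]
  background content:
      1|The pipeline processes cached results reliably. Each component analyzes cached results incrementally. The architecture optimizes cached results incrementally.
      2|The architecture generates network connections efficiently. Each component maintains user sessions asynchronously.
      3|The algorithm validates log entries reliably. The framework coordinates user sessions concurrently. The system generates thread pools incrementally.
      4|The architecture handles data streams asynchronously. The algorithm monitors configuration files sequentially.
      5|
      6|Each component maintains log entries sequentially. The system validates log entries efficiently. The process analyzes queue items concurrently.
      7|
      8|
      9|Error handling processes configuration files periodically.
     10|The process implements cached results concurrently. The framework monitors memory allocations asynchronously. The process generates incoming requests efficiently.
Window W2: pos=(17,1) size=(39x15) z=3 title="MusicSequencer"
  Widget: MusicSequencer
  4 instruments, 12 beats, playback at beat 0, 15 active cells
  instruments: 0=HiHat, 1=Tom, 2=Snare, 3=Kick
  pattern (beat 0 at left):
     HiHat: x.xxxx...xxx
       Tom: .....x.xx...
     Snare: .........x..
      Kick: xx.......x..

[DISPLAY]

              ┠──────────────────────────
━━━━━━━━━━━━━━┃      ▼12345678901        
 FileBrowser  ┃ HiHat█·████···███        
──────────┏━━━┃   Tom·····█·██···        
> [-] work┃ Di┃ Snare·········█··        
    LICENS┠───┃  Kick██·······█··        
    helper┃The┃                          
    setup.┃Th┌┃                          
    [+] bu┃Th│┃                          
    [+] do┃Th│┃                          
          ┃  │┃                          
          ┃Ea└┃                          
          ┃   ┗━━━━━━━━━━━━━━━━━━━━━━━━━━
          ┗━━━━━━━━━━━━━━━━━━┛           
                             ┃           
                             ┃           
                             ┃           
━━━━━━━━━━━━━━━━━━━━━━━━━━━━━┛           
                                         


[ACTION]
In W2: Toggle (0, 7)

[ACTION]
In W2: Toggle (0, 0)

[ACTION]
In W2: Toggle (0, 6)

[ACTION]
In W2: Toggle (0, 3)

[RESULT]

              ┠──────────────────────────
━━━━━━━━━━━━━━┃      ▼12345678901        
 FileBrowser  ┃ HiHat··█·████·███        
──────────┏━━━┃   Tom·····█·██···        
> [-] work┃ Di┃ Snare·········█··        
    LICENS┠───┃  Kick██·······█··        
    helper┃The┃                          
    setup.┃Th┌┃                          
    [+] bu┃Th│┃                          
    [+] do┃Th│┃                          
          ┃  │┃                          
          ┃Ea└┃                          
          ┃   ┗━━━━━━━━━━━━━━━━━━━━━━━━━━
          ┗━━━━━━━━━━━━━━━━━━┛           
                             ┃           
                             ┃           
                             ┃           
━━━━━━━━━━━━━━━━━━━━━━━━━━━━━┛           
                                         


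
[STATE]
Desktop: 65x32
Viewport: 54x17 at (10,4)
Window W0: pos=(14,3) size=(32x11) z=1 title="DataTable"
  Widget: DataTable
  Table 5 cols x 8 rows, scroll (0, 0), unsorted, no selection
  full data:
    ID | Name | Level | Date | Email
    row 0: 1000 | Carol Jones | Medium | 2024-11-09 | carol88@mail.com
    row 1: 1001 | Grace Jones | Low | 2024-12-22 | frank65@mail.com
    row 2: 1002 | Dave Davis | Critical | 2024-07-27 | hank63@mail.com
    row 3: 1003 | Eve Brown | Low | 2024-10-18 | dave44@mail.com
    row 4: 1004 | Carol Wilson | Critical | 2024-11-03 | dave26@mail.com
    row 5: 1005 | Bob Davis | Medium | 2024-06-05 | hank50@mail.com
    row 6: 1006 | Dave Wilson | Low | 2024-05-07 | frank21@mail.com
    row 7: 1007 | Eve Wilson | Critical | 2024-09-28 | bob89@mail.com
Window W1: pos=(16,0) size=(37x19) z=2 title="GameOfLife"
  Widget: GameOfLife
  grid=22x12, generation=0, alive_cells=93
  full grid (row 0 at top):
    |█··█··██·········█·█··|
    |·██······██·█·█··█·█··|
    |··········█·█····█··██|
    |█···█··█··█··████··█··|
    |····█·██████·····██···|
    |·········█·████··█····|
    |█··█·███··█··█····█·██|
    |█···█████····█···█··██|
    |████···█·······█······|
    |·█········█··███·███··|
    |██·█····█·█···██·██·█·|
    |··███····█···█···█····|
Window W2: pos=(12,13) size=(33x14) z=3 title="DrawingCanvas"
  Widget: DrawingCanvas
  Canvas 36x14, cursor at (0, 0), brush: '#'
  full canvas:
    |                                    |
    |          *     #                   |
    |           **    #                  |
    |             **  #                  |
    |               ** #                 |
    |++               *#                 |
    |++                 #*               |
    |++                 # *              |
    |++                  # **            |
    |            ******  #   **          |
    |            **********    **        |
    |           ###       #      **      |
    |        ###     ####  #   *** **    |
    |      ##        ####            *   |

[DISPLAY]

    ┃ ┃█··█··██·········█·█··             ┃           
    ┠─┃·██······██·█·█··█·█··             ┃           
    ┃I┃··········█·█····█··██             ┃           
    ┃─┃█···█··█··█··████··█··             ┃           
    ┃1┃····█·██████·····██···             ┃           
    ┃1┃·········█·████··█····             ┃           
    ┃1┃█··█·███··█··█····█·██             ┃           
    ┃1┃█···█████····█···█··██             ┃           
    ┃1┃████···█·······█······             ┃           
  ┏━━━━━━━━━━━━━━━━━━━━━━━━━━━━━━━┓       ┃           
  ┃ DrawingCanvas                 ┃       ┃           
  ┠───────────────────────────────┨       ┃           
  ┃+                              ┃       ┃           
  ┃          *     #              ┃       ┃           
  ┃           **    #             ┃━━━━━━━┛           
  ┃             **  #             ┃                   
  ┃               ** #            ┃                   


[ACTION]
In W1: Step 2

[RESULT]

    ┃ ┃·██···················             ┃           
    ┠─┃█········███····██·██·             ┃           
    ┃I┃·██···█··██·█····█····             ┃           
    ┃─┃·····█·█···██████···█·             ┃           
    ┃1┃····█··█····█····█··█·             ┃           
    ┃1┃·····██···█·····█·····             ┃           
    ┃1┃·········██··██··█···█             ┃           
    ┃1┃·█·██··██·█···█·██····             ┃           
    ┃1┃·████··███···█··█····█             ┃           
  ┏━━━━━━━━━━━━━━━━━━━━━━━━━━━━━━━┓       ┃           
  ┃ DrawingCanvas                 ┃       ┃           
  ┠───────────────────────────────┨       ┃           
  ┃+                              ┃       ┃           
  ┃          *     #              ┃       ┃           
  ┃           **    #             ┃━━━━━━━┛           
  ┃             **  #             ┃                   
  ┃               ** #            ┃                   


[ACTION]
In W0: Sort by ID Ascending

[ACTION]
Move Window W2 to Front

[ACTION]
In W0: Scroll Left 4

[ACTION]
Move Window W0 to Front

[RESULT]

    ┃ DataTable                    ┃      ┃           
    ┠──────────────────────────────┨      ┃           
    ┃ID ▲│Name        │Level   │Dat┃      ┃           
    ┃────┼────────────┼────────┼───┃      ┃           
    ┃1000│Carol Jones │Medium  │202┃      ┃           
    ┃1001│Grace Jones │Low     │202┃      ┃           
    ┃1002│Dave Davis  │Critical│202┃      ┃           
    ┃1003│Eve Brown   │Low     │202┃      ┃           
    ┃1004│Carol Wilson│Critical│202┃      ┃           
  ┏━┗━━━━━━━━━━━━━━━━━━━━━━━━━━━━━━┛      ┃           
  ┃ DrawingCanvas                 ┃       ┃           
  ┠───────────────────────────────┨       ┃           
  ┃+                              ┃       ┃           
  ┃          *     #              ┃       ┃           
  ┃           **    #             ┃━━━━━━━┛           
  ┃             **  #             ┃                   
  ┃               ** #            ┃                   


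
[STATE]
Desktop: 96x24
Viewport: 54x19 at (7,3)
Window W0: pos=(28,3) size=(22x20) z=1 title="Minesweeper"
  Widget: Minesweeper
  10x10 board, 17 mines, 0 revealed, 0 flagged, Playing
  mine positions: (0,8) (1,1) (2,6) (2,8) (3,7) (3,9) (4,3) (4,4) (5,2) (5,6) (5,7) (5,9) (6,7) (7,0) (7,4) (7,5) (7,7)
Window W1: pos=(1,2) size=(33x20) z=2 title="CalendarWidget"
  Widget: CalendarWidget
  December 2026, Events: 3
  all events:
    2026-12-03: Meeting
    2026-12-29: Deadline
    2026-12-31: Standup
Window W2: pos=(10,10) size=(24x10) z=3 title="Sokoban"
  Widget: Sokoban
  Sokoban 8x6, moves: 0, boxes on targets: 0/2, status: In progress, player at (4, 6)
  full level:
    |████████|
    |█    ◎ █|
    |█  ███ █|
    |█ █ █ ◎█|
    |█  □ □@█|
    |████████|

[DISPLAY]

ndarWidget                ┃━━━━━━━━━━━━━━━┓           
──────────────────────────┨sweeper        ┃           
    December 2026         ┃───────────────┨           
 We Th Fr Sa Su           ┃■■■■■          ┃           
  2  3*  4  5  6          ┃■■■■■          ┃           
  9 10 11 12 13           ┃■■■■■          ┃           
 16 17 18 19 20           ┃■■■■■          ┃           
 23┏━━━━━━━━━━━━━━━━━━━━━━┓■■■■■          ┃           
* 3┃ Sokoban              ┃■■■■■          ┃           
   ┠──────────────────────┨■■■■■          ┃           
   ┃████████              ┃■■■■■          ┃           
   ┃█    ◎ █              ┃■■■■■          ┃           
   ┃█  ███ █              ┃■■■■■          ┃           
   ┃█ █ █ ◎█              ┃               ┃           
   ┃█  □ □@█              ┃               ┃           
   ┃████████              ┃               ┃           
   ┗━━━━━━━━━━━━━━━━━━━━━━┛               ┃           
                          ┃               ┃           
━━━━━━━━━━━━━━━━━━━━━━━━━━┛               ┃           


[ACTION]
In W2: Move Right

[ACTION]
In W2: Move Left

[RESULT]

ndarWidget                ┃━━━━━━━━━━━━━━━┓           
──────────────────────────┨sweeper        ┃           
    December 2026         ┃───────────────┨           
 We Th Fr Sa Su           ┃■■■■■          ┃           
  2  3*  4  5  6          ┃■■■■■          ┃           
  9 10 11 12 13           ┃■■■■■          ┃           
 16 17 18 19 20           ┃■■■■■          ┃           
 23┏━━━━━━━━━━━━━━━━━━━━━━┓■■■■■          ┃           
* 3┃ Sokoban              ┃■■■■■          ┃           
   ┠──────────────────────┨■■■■■          ┃           
   ┃████████              ┃■■■■■          ┃           
   ┃█    ◎ █              ┃■■■■■          ┃           
   ┃█  ███ █              ┃■■■■■          ┃           
   ┃█ █ █ ◎█              ┃               ┃           
   ┃█  □□@ █              ┃               ┃           
   ┃████████              ┃               ┃           
   ┗━━━━━━━━━━━━━━━━━━━━━━┛               ┃           
                          ┃               ┃           
━━━━━━━━━━━━━━━━━━━━━━━━━━┛               ┃           


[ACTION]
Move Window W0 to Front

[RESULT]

ndarWidget           ┏━━━━━━━━━━━━━━━━━━━━┓           
─────────────────────┃ Minesweeper        ┃           
    December 2026    ┠────────────────────┨           
 We Th Fr Sa Su      ┃■■■■■■■■■■          ┃           
  2  3*  4  5  6     ┃■■■■■■■■■■          ┃           
  9 10 11 12 13      ┃■■■■■■■■■■          ┃           
 16 17 18 19 20      ┃■■■■■■■■■■          ┃           
 23┏━━━━━━━━━━━━━━━━━┃■■■■■■■■■■          ┃           
* 3┃ Sokoban         ┃■■■■■■■■■■          ┃           
   ┠─────────────────┃■■■■■■■■■■          ┃           
   ┃████████         ┃■■■■■■■■■■          ┃           
   ┃█    ◎ █         ┃■■■■■■■■■■          ┃           
   ┃█  ███ █         ┃■■■■■■■■■■          ┃           
   ┃█ █ █ ◎█         ┃                    ┃           
   ┃█  □□@ █         ┃                    ┃           
   ┃████████         ┃                    ┃           
   ┗━━━━━━━━━━━━━━━━━┃                    ┃           
                     ┃                    ┃           
━━━━━━━━━━━━━━━━━━━━━┃                    ┃           


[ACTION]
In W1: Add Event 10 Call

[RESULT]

ndarWidget           ┏━━━━━━━━━━━━━━━━━━━━┓           
─────────────────────┃ Minesweeper        ┃           
    December 2026    ┠────────────────────┨           
 We Th Fr Sa Su      ┃■■■■■■■■■■          ┃           
  2  3*  4  5  6     ┃■■■■■■■■■■          ┃           
  9 10* 11 12 13     ┃■■■■■■■■■■          ┃           
 16 17 18 19 20      ┃■■■■■■■■■■          ┃           
 23┏━━━━━━━━━━━━━━━━━┃■■■■■■■■■■          ┃           
* 3┃ Sokoban         ┃■■■■■■■■■■          ┃           
   ┠─────────────────┃■■■■■■■■■■          ┃           
   ┃████████         ┃■■■■■■■■■■          ┃           
   ┃█    ◎ █         ┃■■■■■■■■■■          ┃           
   ┃█  ███ █         ┃■■■■■■■■■■          ┃           
   ┃█ █ █ ◎█         ┃                    ┃           
   ┃█  □□@ █         ┃                    ┃           
   ┃████████         ┃                    ┃           
   ┗━━━━━━━━━━━━━━━━━┃                    ┃           
                     ┃                    ┃           
━━━━━━━━━━━━━━━━━━━━━┃                    ┃           


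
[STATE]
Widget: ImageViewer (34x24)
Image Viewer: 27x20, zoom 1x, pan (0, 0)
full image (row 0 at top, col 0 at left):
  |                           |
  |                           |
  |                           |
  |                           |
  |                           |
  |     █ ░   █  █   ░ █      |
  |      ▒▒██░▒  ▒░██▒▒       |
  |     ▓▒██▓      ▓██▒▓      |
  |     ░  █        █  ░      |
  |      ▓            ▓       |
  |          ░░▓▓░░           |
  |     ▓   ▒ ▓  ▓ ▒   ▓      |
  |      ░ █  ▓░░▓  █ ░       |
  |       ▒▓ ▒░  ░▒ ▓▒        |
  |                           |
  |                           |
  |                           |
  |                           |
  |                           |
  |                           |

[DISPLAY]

                                  
                                  
                                  
                                  
                                  
     █ ░   █  █   ░ █             
      ▒▒██░▒  ▒░██▒▒              
     ▓▒██▓      ▓██▒▓             
     ░  █        █  ░             
      ▓            ▓              
          ░░▓▓░░                  
     ▓   ▒ ▓  ▓ ▒   ▓             
      ░ █  ▓░░▓  █ ░              
       ▒▓ ▒░  ░▒ ▓▒               
                                  
                                  
                                  
                                  
                                  
                                  
                                  
                                  
                                  
                                  


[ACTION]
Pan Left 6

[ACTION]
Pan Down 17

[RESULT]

                                  
                                  
                                  
                                  
                                  
                                  
                                  
                                  
                                  
                                  
                                  
                                  
                                  
                                  
                                  
                                  
                                  
                                  
                                  
                                  
                                  
                                  
                                  
                                  


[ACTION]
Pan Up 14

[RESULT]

                                  
                                  
     █ ░   █  █   ░ █             
      ▒▒██░▒  ▒░██▒▒              
     ▓▒██▓      ▓██▒▓             
     ░  █        █  ░             
      ▓            ▓              
          ░░▓▓░░                  
     ▓   ▒ ▓  ▓ ▒   ▓             
      ░ █  ▓░░▓  █ ░              
       ▒▓ ▒░  ░▒ ▓▒               
                                  
                                  
                                  
                                  
                                  
                                  
                                  
                                  
                                  
                                  
                                  
                                  
                                  


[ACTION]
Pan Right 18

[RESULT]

                                  
                                  
░ █                               
▒▒                                
█▒▓                               
  ░                               
 ▓                                
                                  
  ▓                               
 ░                                
▒                                 
                                  
                                  
                                  
                                  
                                  
                                  
                                  
                                  
                                  
                                  
                                  
                                  
                                  


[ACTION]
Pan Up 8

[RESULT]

                                  
                                  
                                  
                                  
                                  
░ █                               
▒▒                                
█▒▓                               
  ░                               
 ▓                                
                                  
  ▓                               
 ░                                
▒                                 
                                  
                                  
                                  
                                  
                                  
                                  
                                  
                                  
                                  
                                  


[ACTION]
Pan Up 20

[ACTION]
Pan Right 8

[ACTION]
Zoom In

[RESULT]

                                  
                                  
                                  
                                  
                                  
                                  
                                  
                                  
                                  
                                  
  ██      ░░  ██                  
  ██      ░░  ██                  
  ▒▒░░████▒▒▒▒                    
  ▒▒░░████▒▒▒▒                    
      ▓▓████▒▒▓▓                  
      ▓▓████▒▒▓▓                  
        ██    ░░                  
        ██    ░░                  
            ▓▓                    
            ▓▓                    
▓▓░░░░                            
▓▓░░░░                            
  ▓▓  ▒▒      ▓▓                  
  ▓▓  ▒▒      ▓▓                  
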